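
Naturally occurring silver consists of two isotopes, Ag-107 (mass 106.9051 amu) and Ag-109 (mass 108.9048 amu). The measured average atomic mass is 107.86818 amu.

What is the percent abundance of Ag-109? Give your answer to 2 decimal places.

With x = fraction of Ag-107 (so Ag-109 is 1 − x):
106.9051·x + 108.9048·(1 − x) = 107.86818
(106.9051 − 108.9048)·x = 107.86818 − 108.9048
x = -1.03662 / -1.9997 = 0.51839 → 51.84% Ag-107, 48.16% Ag-109.

48.16%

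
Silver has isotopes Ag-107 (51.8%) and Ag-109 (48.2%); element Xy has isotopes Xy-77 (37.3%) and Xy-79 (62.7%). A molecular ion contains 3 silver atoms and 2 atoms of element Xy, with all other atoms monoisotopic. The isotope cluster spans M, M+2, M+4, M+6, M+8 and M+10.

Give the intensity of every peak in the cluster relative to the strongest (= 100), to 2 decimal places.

5.74 : 35.31 : 84.98 : 100.00 : 57.66 : 13.06

Silver pattern (n=3): 0.13899183 : 0.3879965 : 0.3610315 : 0.11198017
Element Xy pattern (n=2): 0.139129 : 0.467742 : 0.393129
Convolve the two distributions (both contribute in 2-u steps):
  M: 0.13899183×0.139129 = 0.019338
  M+2: 0.13899183×0.467742 + 0.3879965×0.139129 = 0.118994
  M+4: 0.13899183×0.393129 + 0.3879965×0.467742 + 0.3610315×0.139129 = 0.286354
  M+6: 0.3879965×0.393129 + 0.3610315×0.467742 + 0.11198017×0.139129 = 0.336982
  M+8: 0.3610315×0.393129 + 0.11198017×0.467742 = 0.194310
  M+10: 0.11198017×0.393129 = 0.044023
Scale to base peak (0.336982) = 100: 5.74 : 35.31 : 84.98 : 100.00 : 57.66 : 13.06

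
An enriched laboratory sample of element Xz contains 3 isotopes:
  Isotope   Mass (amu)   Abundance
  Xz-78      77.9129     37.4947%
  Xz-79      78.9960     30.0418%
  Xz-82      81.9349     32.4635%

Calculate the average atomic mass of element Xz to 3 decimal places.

79.544 amu

Ar = Σ fᵢ·mᵢ = 0.374947 × 77.9129 + 0.300418 × 78.9960 + 0.324635 × 81.9349
= 29.21321 + 23.73182 + 26.59894 = 79.54397 amu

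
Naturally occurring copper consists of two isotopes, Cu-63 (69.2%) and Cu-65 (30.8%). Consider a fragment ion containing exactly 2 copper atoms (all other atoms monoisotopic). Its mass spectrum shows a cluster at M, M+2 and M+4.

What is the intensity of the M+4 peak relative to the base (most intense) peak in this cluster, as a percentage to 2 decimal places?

19.81%

Binomial terms of (0.692 + 0.308)^2: M 0.4789, M+2 0.4263, M+4 0.0949 → M is the base peak.
P(M) = C(2,0) × 0.692^2 × 0.308^0 = 1 × 0.478864 × 1.0000 = 0.478864 (base)
P(M+4) = C(2,2) × 0.692^0 × 0.308^2 = 1 × 1.0000 × 0.094864 = 0.094864
Relative intensity = 0.094864 / 0.478864 × 100 = 19.81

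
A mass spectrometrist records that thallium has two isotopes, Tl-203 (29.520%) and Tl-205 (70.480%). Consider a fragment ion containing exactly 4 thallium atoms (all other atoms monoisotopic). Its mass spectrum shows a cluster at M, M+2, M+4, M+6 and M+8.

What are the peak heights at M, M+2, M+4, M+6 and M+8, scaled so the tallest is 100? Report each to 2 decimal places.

Expanding (0.29520 + 0.70480)^4:
P(M) = 0.29520^4 = 0.007594
P(M+2) = 4 × 0.29520^3 × 0.70480^1 = 0.072523
P(M+4) = 6 × 0.29520^2 × 0.70480^2 = 0.259726
P(M+6) = 4 × 0.29520^1 × 0.70480^3 = 0.413403
P(M+8) = 0.70480^4 = 0.246754
The M+6 peak is largest (0.413403); scaling to 100 gives 1.84 : 17.54 : 62.83 : 100.00 : 59.69.

1.84 : 17.54 : 62.83 : 100.00 : 59.69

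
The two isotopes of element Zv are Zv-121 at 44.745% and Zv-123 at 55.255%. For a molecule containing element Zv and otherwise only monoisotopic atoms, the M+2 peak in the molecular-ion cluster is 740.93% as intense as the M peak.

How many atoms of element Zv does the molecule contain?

6

With n Zv atoms, P(M+2)/P(M) = C(n,1)·p^(n−1)q / p^n = n·q/p = n · 0.55255/0.44745.
n = 7.4093 × 0.44745/0.55255 = 6.00 ≈ 6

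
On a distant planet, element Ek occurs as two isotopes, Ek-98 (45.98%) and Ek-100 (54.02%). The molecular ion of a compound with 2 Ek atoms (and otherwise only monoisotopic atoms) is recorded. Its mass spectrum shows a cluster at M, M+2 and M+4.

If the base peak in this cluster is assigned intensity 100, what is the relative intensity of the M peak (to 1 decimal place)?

42.6

Term probabilities: M 0.2114, M+2 0.4968, M+4 0.2918. Base peak = M+2.
P(M+2) = C(2,1) × 0.4598^1 × 0.5402^1 = 2 × 0.4598 × 0.5402 = 0.496768 (base)
P(M) = C(2,0) × 0.4598^2 × 0.5402^0 = 1 × 0.21141604 × 1.0000 = 0.211416
Relative intensity = 0.211416 / 0.496768 × 100 = 42.6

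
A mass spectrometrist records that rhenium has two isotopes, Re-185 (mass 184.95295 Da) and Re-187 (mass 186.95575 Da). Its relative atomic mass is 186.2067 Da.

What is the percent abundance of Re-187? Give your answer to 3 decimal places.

Let x be the fractional abundance of Re-185; then Re-187 has abundance 1 − x.
184.95295·x + 186.95575·(1 − x) = 186.2067
(184.95295 − 186.95575)·x = 186.2067 − 186.95575
x = -0.74905 / -2.00280 = 0.37400 → 37.400% Re-185, 62.600% Re-187.

62.600%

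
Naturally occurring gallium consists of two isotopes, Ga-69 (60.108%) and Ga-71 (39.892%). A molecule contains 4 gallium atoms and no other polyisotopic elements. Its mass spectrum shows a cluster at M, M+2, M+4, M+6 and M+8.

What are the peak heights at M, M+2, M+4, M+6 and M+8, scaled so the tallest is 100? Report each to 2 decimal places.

37.67 : 100.00 : 99.55 : 44.05 : 7.31

The 4 Ga atoms are independent, so intensities follow the terms of (0.60108 + 0.39892)^4.
P(M) = 0.60108^4 = 0.130536
P(M+2) = 4 × 0.60108^3 × 0.39892^1 = 0.346531
P(M+4) = 6 × 0.60108^2 × 0.39892^2 = 0.344975
P(M+6) = 4 × 0.60108^1 × 0.39892^3 = 0.152633
P(M+8) = 0.39892^4 = 0.025325
The M+2 peak is largest (0.346531); scaling to 100 gives 37.67 : 100.00 : 99.55 : 44.05 : 7.31.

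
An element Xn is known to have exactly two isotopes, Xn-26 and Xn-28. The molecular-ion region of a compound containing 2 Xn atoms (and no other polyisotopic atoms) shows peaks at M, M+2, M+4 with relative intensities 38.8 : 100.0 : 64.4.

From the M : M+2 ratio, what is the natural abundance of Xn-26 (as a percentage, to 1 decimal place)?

43.7%

If p is the fraction of Xn that is Xn-26, then I(M+2)/I(M) = [C(2,1)·p^1·(1−p)] / p^2 = 2·(1−p)/p = 100.0/38.8 = 2.5773
(1−p)/p = 2.5773/2 = 1.2887  ⇒  p = 1/(1 + 1.2887) = 0.4369
Xn-26: 43.7%, Xn-28: 56.3%.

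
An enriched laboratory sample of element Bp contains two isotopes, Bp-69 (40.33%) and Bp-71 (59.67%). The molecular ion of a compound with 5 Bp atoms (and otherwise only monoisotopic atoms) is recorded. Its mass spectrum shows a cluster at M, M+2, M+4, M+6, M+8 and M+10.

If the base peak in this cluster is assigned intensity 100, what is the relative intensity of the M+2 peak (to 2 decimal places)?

22.84

Binomial terms of (0.4033 + 0.5967)^5: M 0.0107, M+2 0.0789, M+4 0.2336, M+6 0.3456, M+8 0.2556, M+10 0.0756 → M+6 is the base peak.
P(M+6) = C(5,3) × 0.4033^2 × 0.5967^3 = 10 × 0.16265089 × 0.21245557 = 0.345561 (base)
P(M+2) = C(5,1) × 0.4033^4 × 0.5967^1 = 5 × 0.02645531 × 0.5967 = 0.078929
Relative intensity = 0.078929 / 0.345561 × 100 = 22.84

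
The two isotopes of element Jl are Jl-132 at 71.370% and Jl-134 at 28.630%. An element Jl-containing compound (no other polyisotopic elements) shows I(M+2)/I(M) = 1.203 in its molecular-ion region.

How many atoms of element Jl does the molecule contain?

3

For n independent Jl atoms, I(M+2)/I(M) = n · (abundance Jl-134) / (abundance Jl-132) = n · 0.28630/0.71370.
n = 1.203 × 0.71370/0.28630 = 3.00 ≈ 3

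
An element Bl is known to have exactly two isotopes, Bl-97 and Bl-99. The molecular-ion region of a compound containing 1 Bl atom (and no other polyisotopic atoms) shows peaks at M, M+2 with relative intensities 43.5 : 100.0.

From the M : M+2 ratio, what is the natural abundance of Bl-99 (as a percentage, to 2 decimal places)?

69.69%

Let p = fractional abundance of Bl-97. I(M+2)/I(M) = [C(1,1)·p^0·(1−p)] / p^1 = 1·(1−p)/p = 100.0/43.5 = 2.2989
(1−p)/p = 2.2989/1 = 2.2989  ⇒  p = 1/(1 + 2.2989) = 0.3031
Bl-97: 30.31%, Bl-99: 69.69%.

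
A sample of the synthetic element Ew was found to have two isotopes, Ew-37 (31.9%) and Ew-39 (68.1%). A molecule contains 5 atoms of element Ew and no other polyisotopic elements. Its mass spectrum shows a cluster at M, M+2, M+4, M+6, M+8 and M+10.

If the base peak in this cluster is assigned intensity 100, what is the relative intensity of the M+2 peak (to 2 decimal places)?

Binomial terms of (0.319 + 0.681)^5: M 0.0033, M+2 0.0353, M+4 0.1505, M+6 0.3214, M+8 0.3430, M+10 0.1465 → M+8 is the base peak.
P(M+8) = C(5,4) × 0.319^1 × 0.681^4 = 5 × 0.3190 × 0.21507427 = 0.343043 (base)
P(M+2) = C(5,1) × 0.319^4 × 0.681^1 = 5 × 0.0103553 × 0.6810 = 0.035260
Relative intensity = 0.035260 / 0.343043 × 100 = 10.28

10.28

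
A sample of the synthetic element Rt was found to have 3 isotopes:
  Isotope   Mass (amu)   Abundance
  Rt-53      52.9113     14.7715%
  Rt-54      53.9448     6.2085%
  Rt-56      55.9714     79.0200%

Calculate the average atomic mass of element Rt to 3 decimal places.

Ar = Σ fᵢ·mᵢ = 0.147715 × 52.9113 + 0.062085 × 53.9448 + 0.790200 × 55.9714
= 7.81579 + 3.34916 + 44.22860 = 55.39355 amu

55.394 amu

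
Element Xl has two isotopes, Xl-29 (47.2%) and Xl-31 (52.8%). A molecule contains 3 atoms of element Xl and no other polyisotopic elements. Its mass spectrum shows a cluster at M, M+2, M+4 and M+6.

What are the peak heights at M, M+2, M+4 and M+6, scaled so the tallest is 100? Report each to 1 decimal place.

Expanding (0.472 + 0.528)^3:
P(M) = 0.472^3 = 0.105154
P(M+2) = 3 × 0.472^2 × 0.528^1 = 0.352890
P(M+4) = 3 × 0.472^1 × 0.528^2 = 0.394758
P(M+6) = 0.528^3 = 0.147198
The M+4 peak is largest (0.394758); scaling to 100 gives 26.6 : 89.4 : 100.0 : 37.3.

26.6 : 89.4 : 100.0 : 37.3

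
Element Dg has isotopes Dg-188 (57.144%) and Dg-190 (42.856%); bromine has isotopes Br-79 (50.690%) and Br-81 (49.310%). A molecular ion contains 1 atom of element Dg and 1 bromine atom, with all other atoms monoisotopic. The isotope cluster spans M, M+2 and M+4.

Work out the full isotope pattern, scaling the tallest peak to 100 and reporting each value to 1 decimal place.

Element Dg pattern (n=1): 0.57144 : 0.42856
Bromine pattern (n=1): 0.5069 : 0.4931
Convolve the two distributions (both contribute in 2-u steps):
  M: 0.57144×0.5069 = 0.289663
  M+2: 0.57144×0.4931 + 0.42856×0.5069 = 0.499014
  M+4: 0.42856×0.4931 = 0.211323
Scale to base peak (0.499014) = 100: 58.0 : 100.0 : 42.3

58.0 : 100.0 : 42.3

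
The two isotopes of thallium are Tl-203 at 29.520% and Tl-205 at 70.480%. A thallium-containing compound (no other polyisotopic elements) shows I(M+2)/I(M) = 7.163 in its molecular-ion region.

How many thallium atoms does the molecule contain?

3

The M+2/M ratio from n Tl atoms is n · q/p = n · 0.70480/0.29520.
n = 7.163 × 0.29520/0.70480 = 3.00 ≈ 3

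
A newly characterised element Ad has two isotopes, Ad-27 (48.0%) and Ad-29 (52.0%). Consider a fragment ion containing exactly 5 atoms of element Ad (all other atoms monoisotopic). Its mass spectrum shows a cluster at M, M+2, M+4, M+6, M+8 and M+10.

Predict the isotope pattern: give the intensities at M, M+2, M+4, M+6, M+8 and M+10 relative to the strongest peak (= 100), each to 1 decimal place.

7.9 : 42.6 : 92.3 : 100.0 : 54.2 : 11.7

The 5 Ad atoms are independent, so intensities follow the terms of (0.480 + 0.520)^5.
P(M) = 0.480^5 = 0.025480
P(M+2) = 5 × 0.480^4 × 0.520^1 = 0.138019
P(M+4) = 10 × 0.480^3 × 0.520^2 = 0.299041
P(M+6) = 10 × 0.480^2 × 0.520^3 = 0.323961
P(M+8) = 5 × 0.480^1 × 0.520^4 = 0.175479
P(M+10) = 0.520^5 = 0.038020
The M+6 peak is largest (0.323961); scaling to 100 gives 7.9 : 42.6 : 92.3 : 100.0 : 54.2 : 11.7.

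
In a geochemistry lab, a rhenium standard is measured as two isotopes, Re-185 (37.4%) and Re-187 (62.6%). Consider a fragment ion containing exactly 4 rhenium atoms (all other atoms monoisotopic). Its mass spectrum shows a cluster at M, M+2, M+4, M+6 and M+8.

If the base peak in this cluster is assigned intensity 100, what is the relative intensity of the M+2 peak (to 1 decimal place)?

35.7

Term probabilities: M 0.0196, M+2 0.1310, M+4 0.3289, M+6 0.3670, M+8 0.1536. Base peak = M+6.
P(M+6) = C(4,3) × 0.374^1 × 0.626^3 = 4 × 0.3740 × 0.24531438 = 0.366990 (base)
P(M+2) = C(4,1) × 0.374^3 × 0.626^1 = 4 × 0.05231362 × 0.6260 = 0.130993
Relative intensity = 0.130993 / 0.366990 × 100 = 35.7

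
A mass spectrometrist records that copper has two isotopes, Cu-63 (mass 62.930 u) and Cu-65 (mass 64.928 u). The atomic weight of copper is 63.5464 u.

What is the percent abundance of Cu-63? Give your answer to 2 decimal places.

69.15%

Writing the weighted mean with unknown fraction x of Cu-63:
62.930·x + 64.928·(1 − x) = 63.5464
(62.930 − 64.928)·x = 63.5464 − 64.928
x = -1.3816 / -1.998 = 0.69149 → 69.15% Cu-63, 30.85% Cu-65.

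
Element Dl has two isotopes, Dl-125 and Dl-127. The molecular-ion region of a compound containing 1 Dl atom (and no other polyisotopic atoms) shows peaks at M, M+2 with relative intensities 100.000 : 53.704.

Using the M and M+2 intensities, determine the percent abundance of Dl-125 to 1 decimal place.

65.1%

Write p for the Dl-125 fraction. I(M+2)/I(M) = [C(1,1)·p^0·(1−p)] / p^1 = 1·(1−p)/p = 53.704/100.000 = 0.5370
(1−p)/p = 0.5370/1 = 0.5370  ⇒  p = 1/(1 + 0.5370) = 0.6506
Dl-125: 65.1%, Dl-127: 34.9%.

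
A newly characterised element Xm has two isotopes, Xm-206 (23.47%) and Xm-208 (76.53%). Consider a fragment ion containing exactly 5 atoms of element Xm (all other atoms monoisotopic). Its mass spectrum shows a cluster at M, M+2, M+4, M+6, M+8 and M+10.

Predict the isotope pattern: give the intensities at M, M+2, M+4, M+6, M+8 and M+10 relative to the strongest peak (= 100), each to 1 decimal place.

0.2 : 2.9 : 18.8 : 61.3 : 100.0 : 65.2

Each Xm atom is independently Xm-206 (p = 0.2347) or Xm-208 (q = 0.7653); the cluster is the binomial expansion (p + q)^5.
P(M) = 0.2347^5 = 0.000712
P(M+2) = 5 × 0.2347^4 × 0.7653^1 = 0.011611
P(M+4) = 10 × 0.2347^3 × 0.7653^2 = 0.075719
P(M+6) = 10 × 0.2347^2 × 0.7653^3 = 0.246900
P(M+8) = 5 × 0.2347^1 × 0.7653^4 = 0.402541
P(M+10) = 0.7653^5 = 0.262518
The M+8 peak is largest (0.402541); scaling to 100 gives 0.2 : 2.9 : 18.8 : 61.3 : 100.0 : 65.2.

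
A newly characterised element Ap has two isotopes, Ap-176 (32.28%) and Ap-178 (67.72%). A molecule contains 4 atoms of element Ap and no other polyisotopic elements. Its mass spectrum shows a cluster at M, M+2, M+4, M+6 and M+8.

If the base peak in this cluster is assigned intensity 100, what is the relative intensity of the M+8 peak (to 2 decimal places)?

Binomial terms of (0.3228 + 0.6772)^4: M 0.0109, M+2 0.0911, M+4 0.2867, M+6 0.4010, M+8 0.2103 → M+6 is the base peak.
P(M+6) = C(4,3) × 0.3228^1 × 0.6772^3 = 4 × 0.3228 × 0.31056381 = 0.401000 (base)
P(M+8) = C(4,4) × 0.3228^0 × 0.6772^4 = 1 × 1.0000 × 0.21031381 = 0.210314
Relative intensity = 0.210314 / 0.401000 × 100 = 52.45

52.45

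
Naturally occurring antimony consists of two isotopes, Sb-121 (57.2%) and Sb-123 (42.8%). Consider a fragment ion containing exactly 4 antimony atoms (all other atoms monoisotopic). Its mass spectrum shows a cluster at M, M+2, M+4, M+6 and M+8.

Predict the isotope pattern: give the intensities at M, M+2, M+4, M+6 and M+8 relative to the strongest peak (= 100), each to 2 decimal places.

Expanding (0.572 + 0.428)^4:
P(M) = 0.572^4 = 0.107049
P(M+2) = 4 × 0.572^3 × 0.428^1 = 0.320400
P(M+4) = 6 × 0.572^2 × 0.428^2 = 0.359609
P(M+6) = 4 × 0.572^1 × 0.428^3 = 0.179385
P(M+8) = 0.428^4 = 0.033556
The M+4 peak is largest (0.359609); scaling to 100 gives 29.77 : 89.10 : 100.00 : 49.88 : 9.33.

29.77 : 89.10 : 100.00 : 49.88 : 9.33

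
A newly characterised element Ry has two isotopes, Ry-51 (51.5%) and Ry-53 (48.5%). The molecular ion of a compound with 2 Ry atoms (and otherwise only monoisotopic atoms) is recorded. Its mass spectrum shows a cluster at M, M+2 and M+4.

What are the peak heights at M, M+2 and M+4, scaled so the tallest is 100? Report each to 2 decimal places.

The 2 Ry atoms are independent, so intensities follow the terms of (0.515 + 0.485)^2.
P(M) = 0.515^2 = 0.265225
P(M+2) = 2 × 0.515^1 × 0.485^1 = 0.499550
P(M+4) = 0.485^2 = 0.235225
The M+2 peak is largest (0.499550); scaling to 100 gives 53.09 : 100.00 : 47.09.

53.09 : 100.00 : 47.09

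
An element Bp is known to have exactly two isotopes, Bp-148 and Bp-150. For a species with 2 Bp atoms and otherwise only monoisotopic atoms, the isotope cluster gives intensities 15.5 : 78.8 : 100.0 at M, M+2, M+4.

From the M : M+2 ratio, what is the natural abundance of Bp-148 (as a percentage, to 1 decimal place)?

If p is the fraction of Bp that is Bp-148, then I(M+2)/I(M) = [C(2,1)·p^1·(1−p)] / p^2 = 2·(1−p)/p = 78.8/15.5 = 5.0839
(1−p)/p = 5.0839/2 = 2.5419  ⇒  p = 1/(1 + 2.5419) = 0.2823
Bp-148: 28.2%, Bp-150: 71.8%.

28.2%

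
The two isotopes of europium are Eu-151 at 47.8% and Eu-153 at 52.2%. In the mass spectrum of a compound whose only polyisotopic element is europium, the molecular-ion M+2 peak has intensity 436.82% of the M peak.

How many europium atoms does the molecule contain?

With n Eu atoms, P(M+2)/P(M) = C(n,1)·p^(n−1)q / p^n = n·q/p = n · 0.522/0.478.
n = 4.3682 × 0.478/0.522 = 4.00 ≈ 4

4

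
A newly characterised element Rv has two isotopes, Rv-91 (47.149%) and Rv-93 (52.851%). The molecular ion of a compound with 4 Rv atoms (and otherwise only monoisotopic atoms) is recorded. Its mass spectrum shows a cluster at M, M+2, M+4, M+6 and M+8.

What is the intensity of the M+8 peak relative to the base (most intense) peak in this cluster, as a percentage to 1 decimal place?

20.9%

(0.47149 + 0.52851)^4 gives M 0.0494, M+2 0.2216, M+4 0.3726, M+6 0.2784, M+8 0.0780; the largest is M+4.
P(M+4) = C(4,2) × 0.47149^2 × 0.52851^2 = 6 × 0.22230282 × 0.27932282 = 0.372566 (base)
P(M+8) = C(4,4) × 0.47149^0 × 0.52851^4 = 1 × 1.0000 × 0.07802124 = 0.078021
Relative intensity = 0.078021 / 0.372566 × 100 = 20.9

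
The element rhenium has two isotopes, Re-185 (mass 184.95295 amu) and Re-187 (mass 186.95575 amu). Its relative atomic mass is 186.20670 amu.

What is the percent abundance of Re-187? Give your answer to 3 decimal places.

62.600%

Let x be the fractional abundance of Re-185; then Re-187 has abundance 1 − x.
184.95295·x + 186.95575·(1 − x) = 186.20670
(184.95295 − 186.95575)·x = 186.20670 − 186.95575
x = -0.74905 / -2.00280 = 0.37400 → 37.400% Re-185, 62.600% Re-187.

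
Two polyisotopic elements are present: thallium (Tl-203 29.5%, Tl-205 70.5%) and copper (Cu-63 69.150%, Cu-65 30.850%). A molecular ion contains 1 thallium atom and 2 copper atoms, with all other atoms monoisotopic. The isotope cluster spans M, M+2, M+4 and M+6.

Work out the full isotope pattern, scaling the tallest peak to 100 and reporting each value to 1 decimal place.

Thallium pattern (n=1): 0.2950 : 0.7050
Copper pattern (n=2): 0.47817225 : 0.4266555 : 0.09517225
Convolve the two distributions (both contribute in 2-u steps):
  M: 0.2950×0.47817225 = 0.141061
  M+2: 0.2950×0.4266555 + 0.7050×0.47817225 = 0.462975
  M+4: 0.2950×0.09517225 + 0.7050×0.4266555 = 0.328868
  M+6: 0.7050×0.09517225 = 0.067096
Scale to base peak (0.462975) = 100: 30.5 : 100.0 : 71.0 : 14.5

30.5 : 100.0 : 71.0 : 14.5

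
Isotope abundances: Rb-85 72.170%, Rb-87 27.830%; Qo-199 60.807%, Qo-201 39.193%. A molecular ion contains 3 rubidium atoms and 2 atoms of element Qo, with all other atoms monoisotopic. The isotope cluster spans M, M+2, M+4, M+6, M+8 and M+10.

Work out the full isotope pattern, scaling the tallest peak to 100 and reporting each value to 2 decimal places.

40.88 : 100.00 : 96.19 : 45.50 : 10.60 : 0.97

Rubidium pattern (n=3): 0.37589809 : 0.43485841 : 0.16768892 : 0.02155458
Element Qo pattern (n=2): 0.36974912 : 0.47664175 : 0.15360912
Convolve the two distributions (both contribute in 2-u steps):
  M: 0.37589809×0.36974912 = 0.138988
  M+2: 0.37589809×0.47664175 + 0.43485841×0.36974912 = 0.339957
  M+4: 0.37589809×0.15360912 + 0.43485841×0.47664175 + 0.16768892×0.36974912 = 0.327016
  M+6: 0.43485841×0.15360912 + 0.16768892×0.47664175 + 0.02155458×0.36974912 = 0.154696
  M+8: 0.16768892×0.15360912 + 0.02155458×0.47664175 = 0.036032
  M+10: 0.02155458×0.15360912 = 0.003311
Scale to base peak (0.339957) = 100: 40.88 : 100.00 : 96.19 : 45.50 : 10.60 : 0.97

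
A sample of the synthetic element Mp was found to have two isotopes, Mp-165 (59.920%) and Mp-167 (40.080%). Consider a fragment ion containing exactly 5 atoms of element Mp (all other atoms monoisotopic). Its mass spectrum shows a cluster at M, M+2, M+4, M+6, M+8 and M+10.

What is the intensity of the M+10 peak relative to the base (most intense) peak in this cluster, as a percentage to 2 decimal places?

2.99%

Term probabilities: M 0.0772, M+2 0.2583, M+4 0.3456, M+6 0.2312, M+8 0.0773, M+10 0.0103. Base peak = M+4.
P(M+4) = C(5,2) × 0.59920^3 × 0.40080^2 = 10 × 0.21513715 × 0.16064064 = 0.345598 (base)
P(M+10) = C(5,5) × 0.59920^0 × 0.40080^5 = 1 × 1.0000 × 0.01034281 = 0.010343
Relative intensity = 0.010343 / 0.345598 × 100 = 2.99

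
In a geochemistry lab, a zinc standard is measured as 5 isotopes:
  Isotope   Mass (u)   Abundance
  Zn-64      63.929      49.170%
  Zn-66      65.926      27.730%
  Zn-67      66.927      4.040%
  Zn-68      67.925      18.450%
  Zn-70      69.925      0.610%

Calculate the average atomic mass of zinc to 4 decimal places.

65.3777 u

Ar = Σ fᵢ·mᵢ = 0.49170 × 63.929 + 0.27730 × 65.926 + 0.04040 × 66.927 + 0.18450 × 67.925 + 0.00610 × 69.925
= 31.43389 + 18.28128 + 2.70385 + 12.53216 + 0.42654 = 65.37772 u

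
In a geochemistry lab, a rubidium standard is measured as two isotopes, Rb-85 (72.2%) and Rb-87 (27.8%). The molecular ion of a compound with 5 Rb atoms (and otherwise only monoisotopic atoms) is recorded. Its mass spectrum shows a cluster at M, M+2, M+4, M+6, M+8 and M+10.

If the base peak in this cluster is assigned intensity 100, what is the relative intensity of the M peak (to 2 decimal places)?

Term probabilities: M 0.1962, M+2 0.3777, M+4 0.2909, M+6 0.1120, M+8 0.0216, M+10 0.0017. Base peak = M+2.
P(M+2) = C(5,1) × 0.722^4 × 0.278^1 = 5 × 0.27173701 × 0.2780 = 0.377714 (base)
P(M) = C(5,0) × 0.722^5 × 0.278^0 = 1 × 0.19619412 × 1.0000 = 0.196194
Relative intensity = 0.196194 / 0.377714 × 100 = 51.94

51.94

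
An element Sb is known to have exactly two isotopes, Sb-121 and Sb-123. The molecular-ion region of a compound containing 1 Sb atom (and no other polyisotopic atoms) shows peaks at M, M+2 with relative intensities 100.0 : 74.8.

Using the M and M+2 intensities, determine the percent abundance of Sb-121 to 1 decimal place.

57.2%

Write p for the Sb-121 fraction. I(M+2)/I(M) = [C(1,1)·p^0·(1−p)] / p^1 = 1·(1−p)/p = 74.8/100.0 = 0.7480
(1−p)/p = 0.7480/1 = 0.7480  ⇒  p = 1/(1 + 0.7480) = 0.5721
Sb-121: 57.2%, Sb-123: 42.8%.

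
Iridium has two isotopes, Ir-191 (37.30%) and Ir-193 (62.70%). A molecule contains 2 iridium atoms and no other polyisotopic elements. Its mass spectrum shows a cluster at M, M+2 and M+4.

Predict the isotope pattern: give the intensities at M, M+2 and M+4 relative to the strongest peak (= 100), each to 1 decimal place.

Each Ir atom is independently Ir-191 (p = 0.3730) or Ir-193 (q = 0.6270); the cluster is the binomial expansion (p + q)^2.
P(M) = 0.3730^2 = 0.139129
P(M+2) = 2 × 0.3730^1 × 0.6270^1 = 0.467742
P(M+4) = 0.6270^2 = 0.393129
The M+2 peak is largest (0.467742); scaling to 100 gives 29.7 : 100.0 : 84.0.

29.7 : 100.0 : 84.0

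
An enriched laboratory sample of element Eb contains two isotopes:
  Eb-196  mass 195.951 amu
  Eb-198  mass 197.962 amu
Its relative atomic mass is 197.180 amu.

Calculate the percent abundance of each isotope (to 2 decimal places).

With x = fraction of Eb-196 (so Eb-198 is 1 − x):
195.951·x + 197.962·(1 − x) = 197.180
(195.951 − 197.962)·x = 197.180 − 197.962
x = -0.782 / -2.011 = 0.38886 → 38.89% Eb-196, 61.11% Eb-198.

Eb-196: 38.89%, Eb-198: 61.11%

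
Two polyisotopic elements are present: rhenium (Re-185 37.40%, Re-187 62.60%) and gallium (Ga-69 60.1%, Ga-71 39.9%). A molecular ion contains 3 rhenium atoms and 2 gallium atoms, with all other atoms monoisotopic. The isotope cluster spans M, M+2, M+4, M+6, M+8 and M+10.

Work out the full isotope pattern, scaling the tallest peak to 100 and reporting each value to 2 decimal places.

Rhenium pattern (n=3): 0.05231362 : 0.26268713 : 0.43968487 : 0.24531438
Gallium pattern (n=2): 0.361201 : 0.479598 : 0.159201
Convolve the two distributions (both contribute in 2-u steps):
  M: 0.05231362×0.361201 = 0.018896
  M+2: 0.05231362×0.479598 + 0.26268713×0.361201 = 0.119972
  M+4: 0.05231362×0.159201 + 0.26268713×0.479598 + 0.43968487×0.361201 = 0.293127
  M+6: 0.26268713×0.159201 + 0.43968487×0.479598 + 0.24531438×0.361201 = 0.341300
  M+8: 0.43968487×0.159201 + 0.24531438×0.479598 = 0.187651
  M+10: 0.24531438×0.159201 = 0.039054
Scale to base peak (0.341300) = 100: 5.54 : 35.15 : 85.89 : 100.00 : 54.98 : 11.44

5.54 : 35.15 : 85.89 : 100.00 : 54.98 : 11.44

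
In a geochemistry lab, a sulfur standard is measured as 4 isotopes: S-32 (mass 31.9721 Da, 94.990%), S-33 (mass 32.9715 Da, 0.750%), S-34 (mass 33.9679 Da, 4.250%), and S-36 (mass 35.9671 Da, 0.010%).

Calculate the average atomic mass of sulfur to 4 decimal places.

32.0648 Da

Average mass = Σ (abundance × isotope mass) = 0.94990 × 31.9721 + 0.00750 × 32.9715 + 0.04250 × 33.9679 + 0.00010 × 35.9671
= 30.37030 + 0.24729 + 1.44364 + 0.00360 = 32.06483 Da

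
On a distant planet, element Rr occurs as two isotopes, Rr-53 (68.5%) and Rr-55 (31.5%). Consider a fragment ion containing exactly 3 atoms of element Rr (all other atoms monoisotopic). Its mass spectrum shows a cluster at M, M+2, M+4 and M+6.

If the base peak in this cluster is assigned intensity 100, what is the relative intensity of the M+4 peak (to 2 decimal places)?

45.99

Binomial terms of (0.685 + 0.315)^3: M 0.3214, M+2 0.4434, M+4 0.2039, M+6 0.0313 → M+2 is the base peak.
P(M+2) = C(3,1) × 0.685^2 × 0.315^1 = 3 × 0.469225 × 0.3150 = 0.443418 (base)
P(M+4) = C(3,2) × 0.685^1 × 0.315^2 = 3 × 0.6850 × 0.099225 = 0.203907
Relative intensity = 0.203907 / 0.443418 × 100 = 45.99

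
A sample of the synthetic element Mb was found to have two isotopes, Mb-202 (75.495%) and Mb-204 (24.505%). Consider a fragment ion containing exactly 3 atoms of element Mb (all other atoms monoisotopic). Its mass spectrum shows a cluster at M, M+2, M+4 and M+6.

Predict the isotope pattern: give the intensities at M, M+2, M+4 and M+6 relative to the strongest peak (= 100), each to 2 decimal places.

Each Mb atom is independently Mb-202 (p = 0.75495) or Mb-204 (q = 0.24505); the cluster is the binomial expansion (p + q)^3.
P(M) = 0.75495^3 = 0.430283
P(M+2) = 3 × 0.75495^2 × 0.24505^1 = 0.418998
P(M+4) = 3 × 0.75495^1 × 0.24505^2 = 0.136003
P(M+6) = 0.24505^3 = 0.014715
The M peak is largest (0.430283); scaling to 100 gives 100.00 : 97.38 : 31.61 : 3.42.

100.00 : 97.38 : 31.61 : 3.42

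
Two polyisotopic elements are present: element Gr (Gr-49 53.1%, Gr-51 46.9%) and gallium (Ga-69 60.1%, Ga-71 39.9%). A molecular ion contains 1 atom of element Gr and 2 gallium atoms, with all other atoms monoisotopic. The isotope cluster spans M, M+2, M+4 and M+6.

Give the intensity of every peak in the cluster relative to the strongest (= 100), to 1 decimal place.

45.2 : 100.0 : 73.0 : 17.6

Element Gr pattern (n=1): 0.5310 : 0.4690
Gallium pattern (n=2): 0.361201 : 0.479598 : 0.159201
Convolve the two distributions (both contribute in 2-u steps):
  M: 0.5310×0.361201 = 0.191798
  M+2: 0.5310×0.479598 + 0.4690×0.361201 = 0.424070
  M+4: 0.5310×0.159201 + 0.4690×0.479598 = 0.309467
  M+6: 0.4690×0.159201 = 0.074665
Scale to base peak (0.424070) = 100: 45.2 : 100.0 : 73.0 : 17.6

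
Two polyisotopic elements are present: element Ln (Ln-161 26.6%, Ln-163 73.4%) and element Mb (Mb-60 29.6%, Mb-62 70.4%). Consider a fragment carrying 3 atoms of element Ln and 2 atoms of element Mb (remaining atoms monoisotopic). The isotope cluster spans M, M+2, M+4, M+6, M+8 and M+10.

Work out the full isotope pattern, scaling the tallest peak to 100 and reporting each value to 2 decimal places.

Element Ln pattern (n=3): 0.0188211 : 0.15580471 : 0.42992729 : 0.3954469
Element Mb pattern (n=2): 0.087616 : 0.416768 : 0.495616
Convolve the two distributions (both contribute in 2-u steps):
  M: 0.0188211×0.087616 = 0.001649
  M+2: 0.0188211×0.416768 + 0.15580471×0.087616 = 0.021495
  M+4: 0.0188211×0.495616 + 0.15580471×0.416768 + 0.42992729×0.087616 = 0.111931
  M+6: 0.15580471×0.495616 + 0.42992729×0.416768 + 0.3954469×0.087616 = 0.291047
  M+8: 0.42992729×0.495616 + 0.3954469×0.416768 = 0.377888
  M+10: 0.3954469×0.495616 = 0.195990
Scale to base peak (0.377888) = 100: 0.44 : 5.69 : 29.62 : 77.02 : 100.00 : 51.86

0.44 : 5.69 : 29.62 : 77.02 : 100.00 : 51.86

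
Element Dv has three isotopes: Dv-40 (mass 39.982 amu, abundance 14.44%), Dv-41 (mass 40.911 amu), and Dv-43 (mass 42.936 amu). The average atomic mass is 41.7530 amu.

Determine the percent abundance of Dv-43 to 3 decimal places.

48.205%

The remaining 85.56% is split between Dv-41 (fraction x) and Dv-43 (fraction 0.8556 − x).
Substituting: 40.911x + 42.936(0.8556 − x) = 35.9795992
(40.911 − 42.936)x = -0.7564424  ⇒  x = 0.37355, y = 0.48205
Dv-41: 37.355%, Dv-43: 48.205%.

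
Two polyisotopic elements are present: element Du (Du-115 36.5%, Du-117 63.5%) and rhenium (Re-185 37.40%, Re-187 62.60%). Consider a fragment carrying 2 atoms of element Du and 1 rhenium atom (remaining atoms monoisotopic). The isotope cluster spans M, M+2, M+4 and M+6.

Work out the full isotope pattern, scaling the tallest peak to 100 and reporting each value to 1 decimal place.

11.3 : 58.2 : 100.0 : 57.2

Element Du pattern (n=2): 0.133225 : 0.46355 : 0.403225
Rhenium pattern (n=1): 0.3740 : 0.6260
Convolve the two distributions (both contribute in 2-u steps):
  M: 0.133225×0.3740 = 0.049826
  M+2: 0.133225×0.6260 + 0.46355×0.3740 = 0.256767
  M+4: 0.46355×0.6260 + 0.403225×0.3740 = 0.440988
  M+6: 0.403225×0.6260 = 0.252419
Scale to base peak (0.440988) = 100: 11.3 : 58.2 : 100.0 : 57.2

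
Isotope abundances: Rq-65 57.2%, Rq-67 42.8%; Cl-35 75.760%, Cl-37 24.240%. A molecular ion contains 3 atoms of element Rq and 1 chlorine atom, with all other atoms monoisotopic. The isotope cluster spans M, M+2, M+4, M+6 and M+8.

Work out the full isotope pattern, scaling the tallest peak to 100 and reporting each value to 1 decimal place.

39.0 : 100.0 : 93.5 : 37.3 : 5.2

Element Rq pattern (n=3): 0.18714925 : 0.42010426 : 0.31434374 : 0.07840275
Chlorine pattern (n=1): 0.7576 : 0.2424
Convolve the two distributions (both contribute in 2-u steps):
  M: 0.18714925×0.7576 = 0.141784
  M+2: 0.18714925×0.2424 + 0.42010426×0.7576 = 0.363636
  M+4: 0.42010426×0.2424 + 0.31434374×0.7576 = 0.339980
  M+6: 0.31434374×0.2424 + 0.07840275×0.7576 = 0.135595
  M+8: 0.07840275×0.2424 = 0.019005
Scale to base peak (0.363636) = 100: 39.0 : 100.0 : 93.5 : 37.3 : 5.2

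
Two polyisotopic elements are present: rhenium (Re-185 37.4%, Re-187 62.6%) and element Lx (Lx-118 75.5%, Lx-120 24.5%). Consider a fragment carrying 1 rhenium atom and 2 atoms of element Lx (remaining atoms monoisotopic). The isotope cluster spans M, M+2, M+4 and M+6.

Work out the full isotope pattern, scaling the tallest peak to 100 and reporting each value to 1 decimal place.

Rhenium pattern (n=1): 0.3740 : 0.6260
Element Lx pattern (n=2): 0.570025 : 0.36995 : 0.060025
Convolve the two distributions (both contribute in 2-u steps):
  M: 0.3740×0.570025 = 0.213189
  M+2: 0.3740×0.36995 + 0.6260×0.570025 = 0.495197
  M+4: 0.3740×0.060025 + 0.6260×0.36995 = 0.254038
  M+6: 0.6260×0.060025 = 0.037576
Scale to base peak (0.495197) = 100: 43.1 : 100.0 : 51.3 : 7.6

43.1 : 100.0 : 51.3 : 7.6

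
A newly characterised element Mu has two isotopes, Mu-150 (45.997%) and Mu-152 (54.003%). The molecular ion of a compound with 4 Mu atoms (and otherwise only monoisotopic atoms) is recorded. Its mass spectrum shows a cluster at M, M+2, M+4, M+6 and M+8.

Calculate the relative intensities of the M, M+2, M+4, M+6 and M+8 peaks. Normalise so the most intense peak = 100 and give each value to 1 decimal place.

12.1 : 56.8 : 100.0 : 78.3 : 23.0

Each Mu atom is independently Mu-150 (p = 0.45997) or Mu-152 (q = 0.54003); the cluster is the binomial expansion (p + q)^4.
P(M) = 0.45997^4 = 0.044763
P(M+2) = 4 × 0.45997^3 × 0.54003^1 = 0.210216
P(M+4) = 6 × 0.45997^2 × 0.54003^2 = 0.370208
P(M+6) = 4 × 0.45997^1 × 0.54003^3 = 0.289763
P(M+8) = 0.54003^4 = 0.085049
The M+4 peak is largest (0.370208); scaling to 100 gives 12.1 : 56.8 : 100.0 : 78.3 : 23.0.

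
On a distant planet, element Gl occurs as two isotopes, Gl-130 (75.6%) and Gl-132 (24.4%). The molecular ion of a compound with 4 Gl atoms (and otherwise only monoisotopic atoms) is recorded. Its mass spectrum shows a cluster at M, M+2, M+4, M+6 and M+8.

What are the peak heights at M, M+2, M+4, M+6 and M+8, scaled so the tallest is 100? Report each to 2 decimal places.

The 4 Gl atoms are independent, so intensities follow the terms of (0.756 + 0.244)^4.
P(M) = 0.756^4 = 0.326653
P(M+2) = 4 × 0.756^3 × 0.244^1 = 0.421711
P(M+4) = 6 × 0.756^2 × 0.244^2 = 0.204162
P(M+6) = 4 × 0.756^1 × 0.244^3 = 0.043929
P(M+8) = 0.244^4 = 0.003545
The M+2 peak is largest (0.421711); scaling to 100 gives 77.46 : 100.00 : 48.41 : 10.42 : 0.84.

77.46 : 100.00 : 48.41 : 10.42 : 0.84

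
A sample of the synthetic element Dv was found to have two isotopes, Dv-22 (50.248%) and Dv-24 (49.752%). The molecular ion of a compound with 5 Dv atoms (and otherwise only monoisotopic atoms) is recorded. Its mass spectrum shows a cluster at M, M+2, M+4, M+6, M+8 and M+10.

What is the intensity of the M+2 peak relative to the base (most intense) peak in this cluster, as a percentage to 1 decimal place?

50.5%

Binomial terms of (0.50248 + 0.49752)^5: M 0.0320, M+2 0.1586, M+4 0.3140, M+6 0.3109, M+8 0.1539, M+10 0.0305 → M+4 is the base peak.
P(M+4) = C(5,2) × 0.50248^3 × 0.49752^2 = 10 × 0.12686924 × 0.24752615 = 0.314035 (base)
P(M+2) = C(5,1) × 0.50248^4 × 0.49752^1 = 5 × 0.06374926 × 0.49752 = 0.158583
Relative intensity = 0.158583 / 0.314035 × 100 = 50.5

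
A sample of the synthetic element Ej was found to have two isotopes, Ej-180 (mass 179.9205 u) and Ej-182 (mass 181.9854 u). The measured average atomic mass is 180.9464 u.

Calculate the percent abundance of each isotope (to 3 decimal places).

Writing the weighted mean with unknown fraction x of Ej-180:
179.9205·x + 181.9854·(1 − x) = 180.9464
(179.9205 − 181.9854)·x = 180.9464 − 181.9854
x = -1.0390 / -2.0649 = 0.50317 → 50.317% Ej-180, 49.683% Ej-182.

Ej-180: 50.317%, Ej-182: 49.683%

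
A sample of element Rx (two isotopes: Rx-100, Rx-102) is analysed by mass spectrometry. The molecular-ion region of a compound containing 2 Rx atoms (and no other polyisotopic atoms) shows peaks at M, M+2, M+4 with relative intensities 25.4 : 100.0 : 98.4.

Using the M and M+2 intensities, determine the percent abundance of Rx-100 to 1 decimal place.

33.7%

Write p for the Rx-100 fraction. I(M+2)/I(M) = [C(2,1)·p^1·(1−p)] / p^2 = 2·(1−p)/p = 100.0/25.4 = 3.9370
(1−p)/p = 3.9370/2 = 1.9685  ⇒  p = 1/(1 + 1.9685) = 0.3369
Rx-100: 33.7%, Rx-102: 66.3%.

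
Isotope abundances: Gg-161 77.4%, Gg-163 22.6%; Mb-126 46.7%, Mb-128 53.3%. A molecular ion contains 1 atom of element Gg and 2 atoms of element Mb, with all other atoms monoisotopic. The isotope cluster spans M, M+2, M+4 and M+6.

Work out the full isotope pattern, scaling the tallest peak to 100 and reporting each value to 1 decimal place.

38.8 : 100.0 : 76.5 : 14.8

Element Gg pattern (n=1): 0.7740 : 0.2260
Element Mb pattern (n=2): 0.218089 : 0.497822 : 0.284089
Convolve the two distributions (both contribute in 2-u steps):
  M: 0.7740×0.218089 = 0.168801
  M+2: 0.7740×0.497822 + 0.2260×0.218089 = 0.434602
  M+4: 0.7740×0.284089 + 0.2260×0.497822 = 0.332393
  M+6: 0.2260×0.284089 = 0.064204
Scale to base peak (0.434602) = 100: 38.8 : 100.0 : 76.5 : 14.8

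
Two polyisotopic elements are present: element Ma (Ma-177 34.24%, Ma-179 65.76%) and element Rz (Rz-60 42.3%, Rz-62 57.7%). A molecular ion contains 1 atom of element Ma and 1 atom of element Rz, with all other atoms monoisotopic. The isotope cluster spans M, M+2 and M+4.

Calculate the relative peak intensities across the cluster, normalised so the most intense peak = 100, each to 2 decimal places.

30.44 : 100.00 : 79.76

Element Ma pattern (n=1): 0.3424 : 0.6576
Element Rz pattern (n=1): 0.4230 : 0.5770
Convolve the two distributions (both contribute in 2-u steps):
  M: 0.3424×0.4230 = 0.144835
  M+2: 0.3424×0.5770 + 0.6576×0.4230 = 0.475730
  M+4: 0.6576×0.5770 = 0.379435
Scale to base peak (0.475730) = 100: 30.44 : 100.00 : 79.76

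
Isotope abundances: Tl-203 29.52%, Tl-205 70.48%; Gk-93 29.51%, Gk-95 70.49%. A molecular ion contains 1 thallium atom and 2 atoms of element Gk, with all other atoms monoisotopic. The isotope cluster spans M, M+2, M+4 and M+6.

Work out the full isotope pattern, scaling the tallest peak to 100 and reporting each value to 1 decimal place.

5.8 : 41.9 : 100.0 : 79.6

Thallium pattern (n=1): 0.2952 : 0.7048
Element Gk pattern (n=2): 0.08708401 : 0.41603198 : 0.49688401
Convolve the two distributions (both contribute in 2-u steps):
  M: 0.2952×0.08708401 = 0.025707
  M+2: 0.2952×0.41603198 + 0.7048×0.08708401 = 0.184189
  M+4: 0.2952×0.49688401 + 0.7048×0.41603198 = 0.439899
  M+6: 0.7048×0.49688401 = 0.350204
Scale to base peak (0.439899) = 100: 5.8 : 41.9 : 100.0 : 79.6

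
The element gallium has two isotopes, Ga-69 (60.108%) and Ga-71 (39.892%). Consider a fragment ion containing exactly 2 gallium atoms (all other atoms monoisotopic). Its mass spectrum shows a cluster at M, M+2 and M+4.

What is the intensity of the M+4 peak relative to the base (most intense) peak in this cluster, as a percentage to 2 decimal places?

33.18%

(0.60108 + 0.39892)^2 gives M 0.3613, M+2 0.4796, M+4 0.1591; the largest is M+2.
P(M+2) = C(2,1) × 0.60108^1 × 0.39892^1 = 2 × 0.60108 × 0.39892 = 0.479566 (base)
P(M+4) = C(2,2) × 0.60108^0 × 0.39892^2 = 1 × 1.0000 × 0.15913717 = 0.159137
Relative intensity = 0.159137 / 0.479566 × 100 = 33.18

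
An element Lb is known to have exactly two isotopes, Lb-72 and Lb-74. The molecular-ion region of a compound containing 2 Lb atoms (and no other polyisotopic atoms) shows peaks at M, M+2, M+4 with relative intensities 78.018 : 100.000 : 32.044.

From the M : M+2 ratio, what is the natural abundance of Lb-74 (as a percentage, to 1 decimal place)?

If p is the fraction of Lb that is Lb-72, then I(M+2)/I(M) = [C(2,1)·p^1·(1−p)] / p^2 = 2·(1−p)/p = 100.000/78.018 = 1.2818
(1−p)/p = 1.2818/2 = 0.6409  ⇒  p = 1/(1 + 0.6409) = 0.6094
Lb-72: 60.9%, Lb-74: 39.1%.

39.1%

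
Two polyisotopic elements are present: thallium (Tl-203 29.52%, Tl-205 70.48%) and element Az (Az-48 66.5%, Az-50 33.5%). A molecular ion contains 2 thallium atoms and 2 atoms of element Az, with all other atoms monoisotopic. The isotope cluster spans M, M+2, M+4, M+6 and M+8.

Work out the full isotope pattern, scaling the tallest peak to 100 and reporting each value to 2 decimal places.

9.29 : 53.72 : 100.00 : 64.61 : 13.44

Thallium pattern (n=2): 0.08714304 : 0.41611392 : 0.49674304
Element Az pattern (n=2): 0.442225 : 0.44555 : 0.112225
Convolve the two distributions (both contribute in 2-u steps):
  M: 0.08714304×0.442225 = 0.038537
  M+2: 0.08714304×0.44555 + 0.41611392×0.442225 = 0.222843
  M+4: 0.08714304×0.112225 + 0.41611392×0.44555 + 0.49674304×0.442225 = 0.414851
  M+6: 0.41611392×0.112225 + 0.49674304×0.44555 = 0.268022
  M+8: 0.49674304×0.112225 = 0.055747
Scale to base peak (0.414851) = 100: 9.29 : 53.72 : 100.00 : 64.61 : 13.44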